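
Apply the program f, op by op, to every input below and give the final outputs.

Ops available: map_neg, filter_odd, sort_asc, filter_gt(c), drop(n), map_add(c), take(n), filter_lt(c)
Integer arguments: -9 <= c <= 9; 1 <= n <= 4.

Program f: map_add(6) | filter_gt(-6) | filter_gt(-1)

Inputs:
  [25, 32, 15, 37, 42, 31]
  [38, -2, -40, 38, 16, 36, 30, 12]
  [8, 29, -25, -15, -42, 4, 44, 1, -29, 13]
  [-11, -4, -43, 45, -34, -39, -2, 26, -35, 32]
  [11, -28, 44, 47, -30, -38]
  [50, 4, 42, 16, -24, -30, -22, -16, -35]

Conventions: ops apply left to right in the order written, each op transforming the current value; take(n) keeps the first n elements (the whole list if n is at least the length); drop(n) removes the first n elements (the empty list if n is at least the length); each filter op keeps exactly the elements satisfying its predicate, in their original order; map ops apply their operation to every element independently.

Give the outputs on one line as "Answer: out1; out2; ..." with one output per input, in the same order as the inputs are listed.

[31, 38, 21, 43, 48, 37]; [44, 4, 44, 22, 42, 36, 18]; [14, 35, 10, 50, 7, 19]; [2, 51, 4, 32, 38]; [17, 50, 53]; [56, 10, 48, 22]

Execution, op by op:
  [25, 32, 15, 37, 42, 31] -> [31, 38, 21, 43, 48, 37] -> [31, 38, 21, 43, 48, 37] -> [31, 38, 21, 43, 48, 37]
  [38, -2, -40, 38, 16, 36, 30, 12] -> [44, 4, -34, 44, 22, 42, 36, 18] -> [44, 4, 44, 22, 42, 36, 18] -> [44, 4, 44, 22, 42, 36, 18]
  [8, 29, -25, -15, -42, 4, 44, 1, -29, 13] -> [14, 35, -19, -9, -36, 10, 50, 7, -23, 19] -> [14, 35, 10, 50, 7, 19] -> [14, 35, 10, 50, 7, 19]
  [-11, -4, -43, 45, -34, -39, -2, 26, -35, 32] -> [-5, 2, -37, 51, -28, -33, 4, 32, -29, 38] -> [-5, 2, 51, 4, 32, 38] -> [2, 51, 4, 32, 38]
  [11, -28, 44, 47, -30, -38] -> [17, -22, 50, 53, -24, -32] -> [17, 50, 53] -> [17, 50, 53]
  [50, 4, 42, 16, -24, -30, -22, -16, -35] -> [56, 10, 48, 22, -18, -24, -16, -10, -29] -> [56, 10, 48, 22] -> [56, 10, 48, 22]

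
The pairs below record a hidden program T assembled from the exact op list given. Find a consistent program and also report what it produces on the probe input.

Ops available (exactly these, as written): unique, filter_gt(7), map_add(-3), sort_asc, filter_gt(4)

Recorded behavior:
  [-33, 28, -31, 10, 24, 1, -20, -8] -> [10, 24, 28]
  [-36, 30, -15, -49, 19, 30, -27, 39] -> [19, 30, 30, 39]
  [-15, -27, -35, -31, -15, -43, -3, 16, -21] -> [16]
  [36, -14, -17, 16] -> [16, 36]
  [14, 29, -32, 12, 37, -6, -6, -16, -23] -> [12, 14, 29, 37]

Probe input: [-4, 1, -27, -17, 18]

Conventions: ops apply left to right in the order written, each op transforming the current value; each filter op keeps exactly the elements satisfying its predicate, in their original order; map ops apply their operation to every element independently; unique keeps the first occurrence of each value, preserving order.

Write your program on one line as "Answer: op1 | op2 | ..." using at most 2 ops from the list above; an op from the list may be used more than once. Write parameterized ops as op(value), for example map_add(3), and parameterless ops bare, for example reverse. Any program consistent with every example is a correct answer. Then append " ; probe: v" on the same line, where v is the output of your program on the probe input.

sort_asc | filter_gt(4) ; probe: [18]

Check, running the answer program on each example:
  [-33, 28, -31, 10, 24, 1, -20, -8] -> [-33, -31, -20, -8, 1, 10, 24, 28] -> [10, 24, 28]
  [-36, 30, -15, -49, 19, 30, -27, 39] -> [-49, -36, -27, -15, 19, 30, 30, 39] -> [19, 30, 30, 39]
  [-15, -27, -35, -31, -15, -43, -3, 16, -21] -> [-43, -35, -31, -27, -21, -15, -15, -3, 16] -> [16]
  [36, -14, -17, 16] -> [-17, -14, 16, 36] -> [16, 36]
  [14, 29, -32, 12, 37, -6, -6, -16, -23] -> [-32, -23, -16, -6, -6, 12, 14, 29, 37] -> [12, 14, 29, 37]
  probe: [-4, 1, -27, -17, 18] -> [-27, -17, -4, 1, 18] -> [18]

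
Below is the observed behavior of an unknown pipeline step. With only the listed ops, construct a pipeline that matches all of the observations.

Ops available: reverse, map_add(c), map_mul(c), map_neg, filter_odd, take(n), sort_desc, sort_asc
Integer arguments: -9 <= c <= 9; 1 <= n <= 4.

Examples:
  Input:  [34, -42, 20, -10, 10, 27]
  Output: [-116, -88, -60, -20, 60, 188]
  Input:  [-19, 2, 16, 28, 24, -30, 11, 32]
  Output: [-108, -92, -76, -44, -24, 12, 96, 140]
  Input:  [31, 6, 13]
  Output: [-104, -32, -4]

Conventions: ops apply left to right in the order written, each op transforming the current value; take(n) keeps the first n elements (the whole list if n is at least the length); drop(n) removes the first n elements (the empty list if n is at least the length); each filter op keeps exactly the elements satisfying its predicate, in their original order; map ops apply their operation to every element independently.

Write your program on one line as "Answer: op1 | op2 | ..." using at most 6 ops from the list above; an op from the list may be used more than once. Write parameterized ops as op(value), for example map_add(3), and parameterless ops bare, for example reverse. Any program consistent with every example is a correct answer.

sort_desc | map_neg | map_add(5) | map_neg | map_mul(-4)

Check, running the answer program on each example:
  [34, -42, 20, -10, 10, 27] -> [34, 27, 20, 10, -10, -42] -> [-34, -27, -20, -10, 10, 42] -> [-29, -22, -15, -5, 15, 47] -> [29, 22, 15, 5, -15, -47] -> [-116, -88, -60, -20, 60, 188]
  [-19, 2, 16, 28, 24, -30, 11, 32] -> [32, 28, 24, 16, 11, 2, -19, -30] -> [-32, -28, -24, -16, -11, -2, 19, 30] -> [-27, -23, -19, -11, -6, 3, 24, 35] -> [27, 23, 19, 11, 6, -3, -24, -35] -> [-108, -92, -76, -44, -24, 12, 96, 140]
  [31, 6, 13] -> [31, 13, 6] -> [-31, -13, -6] -> [-26, -8, -1] -> [26, 8, 1] -> [-104, -32, -4]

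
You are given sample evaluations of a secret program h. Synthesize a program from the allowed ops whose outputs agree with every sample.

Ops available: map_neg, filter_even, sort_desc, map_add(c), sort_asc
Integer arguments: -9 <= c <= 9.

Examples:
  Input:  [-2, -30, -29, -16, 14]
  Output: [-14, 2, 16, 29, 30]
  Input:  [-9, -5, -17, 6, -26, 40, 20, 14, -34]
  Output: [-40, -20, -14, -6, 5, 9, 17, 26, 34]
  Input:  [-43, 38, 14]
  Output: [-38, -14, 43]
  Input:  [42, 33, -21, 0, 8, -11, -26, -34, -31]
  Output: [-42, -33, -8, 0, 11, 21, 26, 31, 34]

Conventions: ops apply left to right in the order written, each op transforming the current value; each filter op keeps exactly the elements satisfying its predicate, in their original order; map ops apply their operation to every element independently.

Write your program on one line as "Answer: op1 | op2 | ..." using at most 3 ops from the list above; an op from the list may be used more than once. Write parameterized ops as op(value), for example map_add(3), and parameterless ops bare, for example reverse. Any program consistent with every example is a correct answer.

map_neg | sort_asc

Check, running the answer program on each example:
  [-2, -30, -29, -16, 14] -> [2, 30, 29, 16, -14] -> [-14, 2, 16, 29, 30]
  [-9, -5, -17, 6, -26, 40, 20, 14, -34] -> [9, 5, 17, -6, 26, -40, -20, -14, 34] -> [-40, -20, -14, -6, 5, 9, 17, 26, 34]
  [-43, 38, 14] -> [43, -38, -14] -> [-38, -14, 43]
  [42, 33, -21, 0, 8, -11, -26, -34, -31] -> [-42, -33, 21, 0, -8, 11, 26, 34, 31] -> [-42, -33, -8, 0, 11, 21, 26, 31, 34]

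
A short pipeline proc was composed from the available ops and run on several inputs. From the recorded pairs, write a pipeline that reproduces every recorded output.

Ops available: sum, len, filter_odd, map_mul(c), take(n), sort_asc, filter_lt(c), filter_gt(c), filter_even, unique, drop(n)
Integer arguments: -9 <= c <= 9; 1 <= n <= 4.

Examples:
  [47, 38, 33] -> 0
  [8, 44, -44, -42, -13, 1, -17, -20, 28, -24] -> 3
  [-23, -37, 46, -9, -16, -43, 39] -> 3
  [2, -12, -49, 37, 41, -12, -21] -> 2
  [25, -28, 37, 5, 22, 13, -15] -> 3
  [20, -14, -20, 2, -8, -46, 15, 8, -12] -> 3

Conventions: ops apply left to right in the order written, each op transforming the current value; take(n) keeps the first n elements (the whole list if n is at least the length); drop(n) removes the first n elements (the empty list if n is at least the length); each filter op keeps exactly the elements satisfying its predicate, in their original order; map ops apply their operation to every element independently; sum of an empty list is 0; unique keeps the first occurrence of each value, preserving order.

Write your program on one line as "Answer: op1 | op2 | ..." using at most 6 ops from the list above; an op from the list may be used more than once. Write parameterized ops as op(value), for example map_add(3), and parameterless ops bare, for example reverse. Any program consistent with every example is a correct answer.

unique | drop(1) | drop(3) | sort_asc | take(3) | len

Check, running the answer program on each example:
  [47, 38, 33] -> [47, 38, 33] -> [38, 33] -> [] -> [] -> [] -> 0
  [8, 44, -44, -42, -13, 1, -17, -20, 28, -24] -> [8, 44, -44, -42, -13, 1, -17, -20, 28, -24] -> [44, -44, -42, -13, 1, -17, -20, 28, -24] -> [-13, 1, -17, -20, 28, -24] -> [-24, -20, -17, -13, 1, 28] -> [-24, -20, -17] -> 3
  [-23, -37, 46, -9, -16, -43, 39] -> [-23, -37, 46, -9, -16, -43, 39] -> [-37, 46, -9, -16, -43, 39] -> [-16, -43, 39] -> [-43, -16, 39] -> [-43, -16, 39] -> 3
  [2, -12, -49, 37, 41, -12, -21] -> [2, -12, -49, 37, 41, -21] -> [-12, -49, 37, 41, -21] -> [41, -21] -> [-21, 41] -> [-21, 41] -> 2
  [25, -28, 37, 5, 22, 13, -15] -> [25, -28, 37, 5, 22, 13, -15] -> [-28, 37, 5, 22, 13, -15] -> [22, 13, -15] -> [-15, 13, 22] -> [-15, 13, 22] -> 3
  [20, -14, -20, 2, -8, -46, 15, 8, -12] -> [20, -14, -20, 2, -8, -46, 15, 8, -12] -> [-14, -20, 2, -8, -46, 15, 8, -12] -> [-8, -46, 15, 8, -12] -> [-46, -12, -8, 8, 15] -> [-46, -12, -8] -> 3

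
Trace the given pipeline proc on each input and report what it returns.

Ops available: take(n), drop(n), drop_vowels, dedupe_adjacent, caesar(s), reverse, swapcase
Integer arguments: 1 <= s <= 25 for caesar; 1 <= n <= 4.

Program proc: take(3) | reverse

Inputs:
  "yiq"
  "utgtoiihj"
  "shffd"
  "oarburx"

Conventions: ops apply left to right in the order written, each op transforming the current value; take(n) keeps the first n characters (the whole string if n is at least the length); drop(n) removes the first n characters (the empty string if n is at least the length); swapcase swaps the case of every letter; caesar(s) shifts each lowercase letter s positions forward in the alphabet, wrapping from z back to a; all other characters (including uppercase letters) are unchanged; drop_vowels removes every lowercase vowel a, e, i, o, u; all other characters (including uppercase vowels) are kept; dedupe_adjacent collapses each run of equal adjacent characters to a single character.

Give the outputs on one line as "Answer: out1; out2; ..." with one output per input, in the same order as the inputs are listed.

Execution, op by op:
  "yiq" -> "yiq" -> "qiy"
  "utgtoiihj" -> "utg" -> "gtu"
  "shffd" -> "shf" -> "fhs"
  "oarburx" -> "oar" -> "rao"

"qiy"; "gtu"; "fhs"; "rao"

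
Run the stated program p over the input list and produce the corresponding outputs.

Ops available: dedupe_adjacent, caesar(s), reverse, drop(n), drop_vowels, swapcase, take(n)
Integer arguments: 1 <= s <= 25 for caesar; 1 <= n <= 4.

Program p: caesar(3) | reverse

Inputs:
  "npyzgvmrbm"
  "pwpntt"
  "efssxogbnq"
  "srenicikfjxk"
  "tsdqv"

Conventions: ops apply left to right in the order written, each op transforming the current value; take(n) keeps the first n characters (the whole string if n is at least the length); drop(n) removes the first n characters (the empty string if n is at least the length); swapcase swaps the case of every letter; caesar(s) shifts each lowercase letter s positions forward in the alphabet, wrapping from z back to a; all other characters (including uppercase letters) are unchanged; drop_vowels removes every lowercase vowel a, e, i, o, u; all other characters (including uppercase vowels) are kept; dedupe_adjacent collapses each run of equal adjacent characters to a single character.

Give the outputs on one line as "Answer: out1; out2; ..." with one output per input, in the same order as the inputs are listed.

"peupyjcbsq"; "wwqszs"; "tqejravvih"; "naminlflqhuv"; "ytgvw"

Execution, op by op:
  "npyzgvmrbm" -> "qsbcjypuep" -> "peupyjcbsq"
  "pwpntt" -> "szsqww" -> "wwqszs"
  "efssxogbnq" -> "hivvarjeqt" -> "tqejravvih"
  "srenicikfjxk" -> "vuhqlflniman" -> "naminlflqhuv"
  "tsdqv" -> "wvgty" -> "ytgvw"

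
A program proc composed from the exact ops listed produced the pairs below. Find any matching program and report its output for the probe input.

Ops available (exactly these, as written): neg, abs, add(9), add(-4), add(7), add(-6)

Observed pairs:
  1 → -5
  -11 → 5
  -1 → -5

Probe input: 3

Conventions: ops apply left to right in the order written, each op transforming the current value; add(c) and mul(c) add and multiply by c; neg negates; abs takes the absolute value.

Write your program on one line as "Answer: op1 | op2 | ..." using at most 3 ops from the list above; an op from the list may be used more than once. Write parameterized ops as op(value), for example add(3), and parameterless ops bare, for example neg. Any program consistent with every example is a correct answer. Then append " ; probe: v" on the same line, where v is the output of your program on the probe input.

neg | abs | add(-6) ; probe: -3

Check, running the answer program on each example:
  1 -> -1 -> 1 -> -5
  -11 -> 11 -> 11 -> 5
  -1 -> 1 -> 1 -> -5
  probe: 3 -> -3 -> 3 -> -3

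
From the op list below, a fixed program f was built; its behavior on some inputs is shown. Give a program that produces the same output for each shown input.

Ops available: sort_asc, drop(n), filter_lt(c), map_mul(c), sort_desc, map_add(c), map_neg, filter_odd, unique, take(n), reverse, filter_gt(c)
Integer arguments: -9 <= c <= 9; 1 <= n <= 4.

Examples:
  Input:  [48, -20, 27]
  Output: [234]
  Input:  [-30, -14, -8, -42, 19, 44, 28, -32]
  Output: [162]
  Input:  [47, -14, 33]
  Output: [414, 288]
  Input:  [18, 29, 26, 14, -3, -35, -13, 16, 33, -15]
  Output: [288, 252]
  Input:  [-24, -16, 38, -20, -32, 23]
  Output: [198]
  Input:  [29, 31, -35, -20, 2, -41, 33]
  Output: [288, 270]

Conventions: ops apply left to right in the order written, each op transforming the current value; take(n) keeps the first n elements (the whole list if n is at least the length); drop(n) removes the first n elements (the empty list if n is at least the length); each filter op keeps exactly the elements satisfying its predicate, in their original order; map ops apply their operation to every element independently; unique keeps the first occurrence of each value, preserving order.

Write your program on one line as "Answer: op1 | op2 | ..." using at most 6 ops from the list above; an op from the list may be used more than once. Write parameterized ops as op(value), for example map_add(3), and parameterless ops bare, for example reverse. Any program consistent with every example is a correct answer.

map_mul(-9) | filter_odd | map_neg | sort_desc | take(2) | map_add(-9)

Check, running the answer program on each example:
  [48, -20, 27] -> [-432, 180, -243] -> [-243] -> [243] -> [243] -> [243] -> [234]
  [-30, -14, -8, -42, 19, 44, 28, -32] -> [270, 126, 72, 378, -171, -396, -252, 288] -> [-171] -> [171] -> [171] -> [171] -> [162]
  [47, -14, 33] -> [-423, 126, -297] -> [-423, -297] -> [423, 297] -> [423, 297] -> [423, 297] -> [414, 288]
  [18, 29, 26, 14, -3, -35, -13, 16, 33, -15] -> [-162, -261, -234, -126, 27, 315, 117, -144, -297, 135] -> [-261, 27, 315, 117, -297, 135] -> [261, -27, -315, -117, 297, -135] -> [297, 261, -27, -117, -135, -315] -> [297, 261] -> [288, 252]
  [-24, -16, 38, -20, -32, 23] -> [216, 144, -342, 180, 288, -207] -> [-207] -> [207] -> [207] -> [207] -> [198]
  [29, 31, -35, -20, 2, -41, 33] -> [-261, -279, 315, 180, -18, 369, -297] -> [-261, -279, 315, 369, -297] -> [261, 279, -315, -369, 297] -> [297, 279, 261, -315, -369] -> [297, 279] -> [288, 270]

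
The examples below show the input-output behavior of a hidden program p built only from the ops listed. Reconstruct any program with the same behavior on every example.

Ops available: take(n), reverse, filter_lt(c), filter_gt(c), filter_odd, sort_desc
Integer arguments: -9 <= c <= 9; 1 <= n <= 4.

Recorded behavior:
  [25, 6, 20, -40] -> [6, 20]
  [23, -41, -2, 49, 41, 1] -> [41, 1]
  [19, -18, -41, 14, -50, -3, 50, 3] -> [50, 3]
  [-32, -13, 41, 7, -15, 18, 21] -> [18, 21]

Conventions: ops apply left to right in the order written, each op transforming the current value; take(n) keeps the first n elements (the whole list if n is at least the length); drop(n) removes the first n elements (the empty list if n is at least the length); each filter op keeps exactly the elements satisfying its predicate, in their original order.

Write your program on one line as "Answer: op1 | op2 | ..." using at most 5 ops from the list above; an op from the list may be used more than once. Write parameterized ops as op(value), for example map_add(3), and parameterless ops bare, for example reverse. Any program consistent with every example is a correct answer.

reverse | filter_gt(-3) | take(2) | reverse

Check, running the answer program on each example:
  [25, 6, 20, -40] -> [-40, 20, 6, 25] -> [20, 6, 25] -> [20, 6] -> [6, 20]
  [23, -41, -2, 49, 41, 1] -> [1, 41, 49, -2, -41, 23] -> [1, 41, 49, -2, 23] -> [1, 41] -> [41, 1]
  [19, -18, -41, 14, -50, -3, 50, 3] -> [3, 50, -3, -50, 14, -41, -18, 19] -> [3, 50, 14, 19] -> [3, 50] -> [50, 3]
  [-32, -13, 41, 7, -15, 18, 21] -> [21, 18, -15, 7, 41, -13, -32] -> [21, 18, 7, 41] -> [21, 18] -> [18, 21]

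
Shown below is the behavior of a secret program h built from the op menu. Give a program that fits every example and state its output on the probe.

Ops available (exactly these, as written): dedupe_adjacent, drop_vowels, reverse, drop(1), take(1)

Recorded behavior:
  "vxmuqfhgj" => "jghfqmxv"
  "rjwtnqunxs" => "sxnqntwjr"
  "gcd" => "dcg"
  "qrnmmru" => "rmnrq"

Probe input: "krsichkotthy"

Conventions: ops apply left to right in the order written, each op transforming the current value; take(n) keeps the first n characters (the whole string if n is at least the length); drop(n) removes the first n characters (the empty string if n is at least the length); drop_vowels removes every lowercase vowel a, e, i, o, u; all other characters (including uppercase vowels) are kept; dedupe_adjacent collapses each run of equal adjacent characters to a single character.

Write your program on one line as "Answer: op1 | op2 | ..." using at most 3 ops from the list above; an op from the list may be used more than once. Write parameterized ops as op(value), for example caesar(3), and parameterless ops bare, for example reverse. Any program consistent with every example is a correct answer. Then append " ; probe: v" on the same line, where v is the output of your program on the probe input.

drop_vowels | dedupe_adjacent | reverse ; probe: "yhtkhcsrk"

Check, running the answer program on each example:
  "vxmuqfhgj" -> "vxmqfhgj" -> "vxmqfhgj" -> "jghfqmxv"
  "rjwtnqunxs" -> "rjwtnqnxs" -> "rjwtnqnxs" -> "sxnqntwjr"
  "gcd" -> "gcd" -> "gcd" -> "dcg"
  "qrnmmru" -> "qrnmmr" -> "qrnmr" -> "rmnrq"
  probe: "krsichkotthy" -> "krschktthy" -> "krschkthy" -> "yhtkhcsrk"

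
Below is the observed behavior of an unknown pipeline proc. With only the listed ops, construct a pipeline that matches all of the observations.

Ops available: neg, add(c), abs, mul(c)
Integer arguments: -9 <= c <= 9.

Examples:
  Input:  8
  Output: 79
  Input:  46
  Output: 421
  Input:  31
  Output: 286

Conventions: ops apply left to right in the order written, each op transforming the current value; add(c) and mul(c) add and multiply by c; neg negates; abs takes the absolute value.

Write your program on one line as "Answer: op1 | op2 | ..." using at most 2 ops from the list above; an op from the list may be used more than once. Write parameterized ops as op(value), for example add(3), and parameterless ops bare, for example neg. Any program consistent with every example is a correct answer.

mul(9) | add(7)

Check, running the answer program on each example:
  8 -> 72 -> 79
  46 -> 414 -> 421
  31 -> 279 -> 286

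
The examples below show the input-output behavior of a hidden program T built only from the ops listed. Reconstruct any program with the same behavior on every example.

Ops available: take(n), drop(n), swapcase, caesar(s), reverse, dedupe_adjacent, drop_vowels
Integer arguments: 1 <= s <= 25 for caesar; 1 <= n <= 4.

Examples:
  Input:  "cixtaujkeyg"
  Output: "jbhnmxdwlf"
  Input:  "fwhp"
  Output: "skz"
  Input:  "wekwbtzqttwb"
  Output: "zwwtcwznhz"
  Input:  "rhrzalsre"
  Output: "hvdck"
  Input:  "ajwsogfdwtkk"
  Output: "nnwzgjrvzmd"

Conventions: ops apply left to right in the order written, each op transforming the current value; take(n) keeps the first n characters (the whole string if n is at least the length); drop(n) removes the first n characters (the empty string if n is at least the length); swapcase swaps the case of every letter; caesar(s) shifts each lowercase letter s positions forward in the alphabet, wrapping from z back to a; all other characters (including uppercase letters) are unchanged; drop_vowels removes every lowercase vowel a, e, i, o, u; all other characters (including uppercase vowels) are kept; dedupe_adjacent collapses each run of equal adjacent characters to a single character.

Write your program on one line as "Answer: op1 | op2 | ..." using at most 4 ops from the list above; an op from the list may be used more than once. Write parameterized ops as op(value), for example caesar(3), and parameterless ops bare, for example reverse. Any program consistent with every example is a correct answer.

caesar(3) | reverse | drop_vowels

Check, running the answer program on each example:
  "cixtaujkeyg" -> "flawdxmnhbj" -> "jbhnmxdwalf" -> "jbhnmxdwlf"
  "fwhp" -> "izks" -> "skzi" -> "skz"
  "wekwbtzqttwb" -> "zhnzewctwwze" -> "ezwwtcweznhz" -> "zwwtcwznhz"
  "rhrzalsre" -> "ukucdovuh" -> "huvodcuku" -> "hvdck"
  "ajwsogfdwtkk" -> "dmzvrjigzwnn" -> "nnwzgijrvzmd" -> "nnwzgjrvzmd"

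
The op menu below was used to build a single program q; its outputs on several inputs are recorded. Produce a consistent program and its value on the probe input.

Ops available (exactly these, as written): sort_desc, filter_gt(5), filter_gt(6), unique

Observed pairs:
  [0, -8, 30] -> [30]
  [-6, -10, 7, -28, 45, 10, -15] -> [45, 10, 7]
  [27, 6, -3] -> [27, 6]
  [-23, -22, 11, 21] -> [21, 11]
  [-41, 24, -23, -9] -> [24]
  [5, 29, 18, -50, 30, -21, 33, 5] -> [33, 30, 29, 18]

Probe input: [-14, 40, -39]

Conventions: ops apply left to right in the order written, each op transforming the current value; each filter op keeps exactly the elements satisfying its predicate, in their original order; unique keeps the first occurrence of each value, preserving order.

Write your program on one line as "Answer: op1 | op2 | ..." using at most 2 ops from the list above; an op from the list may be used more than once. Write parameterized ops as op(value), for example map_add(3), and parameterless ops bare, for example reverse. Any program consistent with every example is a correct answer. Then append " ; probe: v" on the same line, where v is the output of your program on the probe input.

filter_gt(5) | sort_desc ; probe: [40]

Check, running the answer program on each example:
  [0, -8, 30] -> [30] -> [30]
  [-6, -10, 7, -28, 45, 10, -15] -> [7, 45, 10] -> [45, 10, 7]
  [27, 6, -3] -> [27, 6] -> [27, 6]
  [-23, -22, 11, 21] -> [11, 21] -> [21, 11]
  [-41, 24, -23, -9] -> [24] -> [24]
  [5, 29, 18, -50, 30, -21, 33, 5] -> [29, 18, 30, 33] -> [33, 30, 29, 18]
  probe: [-14, 40, -39] -> [40] -> [40]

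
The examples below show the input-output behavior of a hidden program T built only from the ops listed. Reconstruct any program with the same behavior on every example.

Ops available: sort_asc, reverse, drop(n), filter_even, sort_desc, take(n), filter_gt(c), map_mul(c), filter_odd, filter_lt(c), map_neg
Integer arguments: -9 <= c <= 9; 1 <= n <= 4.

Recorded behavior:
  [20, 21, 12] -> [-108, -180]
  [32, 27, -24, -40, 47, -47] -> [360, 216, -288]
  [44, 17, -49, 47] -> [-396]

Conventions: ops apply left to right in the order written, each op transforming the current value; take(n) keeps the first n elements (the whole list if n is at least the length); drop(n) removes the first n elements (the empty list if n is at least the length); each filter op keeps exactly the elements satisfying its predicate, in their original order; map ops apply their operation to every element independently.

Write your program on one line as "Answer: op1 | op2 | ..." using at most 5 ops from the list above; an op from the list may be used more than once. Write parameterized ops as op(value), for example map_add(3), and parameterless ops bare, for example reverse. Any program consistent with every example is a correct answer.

take(4) | sort_asc | filter_even | map_mul(-9)

Check, running the answer program on each example:
  [20, 21, 12] -> [20, 21, 12] -> [12, 20, 21] -> [12, 20] -> [-108, -180]
  [32, 27, -24, -40, 47, -47] -> [32, 27, -24, -40] -> [-40, -24, 27, 32] -> [-40, -24, 32] -> [360, 216, -288]
  [44, 17, -49, 47] -> [44, 17, -49, 47] -> [-49, 17, 44, 47] -> [44] -> [-396]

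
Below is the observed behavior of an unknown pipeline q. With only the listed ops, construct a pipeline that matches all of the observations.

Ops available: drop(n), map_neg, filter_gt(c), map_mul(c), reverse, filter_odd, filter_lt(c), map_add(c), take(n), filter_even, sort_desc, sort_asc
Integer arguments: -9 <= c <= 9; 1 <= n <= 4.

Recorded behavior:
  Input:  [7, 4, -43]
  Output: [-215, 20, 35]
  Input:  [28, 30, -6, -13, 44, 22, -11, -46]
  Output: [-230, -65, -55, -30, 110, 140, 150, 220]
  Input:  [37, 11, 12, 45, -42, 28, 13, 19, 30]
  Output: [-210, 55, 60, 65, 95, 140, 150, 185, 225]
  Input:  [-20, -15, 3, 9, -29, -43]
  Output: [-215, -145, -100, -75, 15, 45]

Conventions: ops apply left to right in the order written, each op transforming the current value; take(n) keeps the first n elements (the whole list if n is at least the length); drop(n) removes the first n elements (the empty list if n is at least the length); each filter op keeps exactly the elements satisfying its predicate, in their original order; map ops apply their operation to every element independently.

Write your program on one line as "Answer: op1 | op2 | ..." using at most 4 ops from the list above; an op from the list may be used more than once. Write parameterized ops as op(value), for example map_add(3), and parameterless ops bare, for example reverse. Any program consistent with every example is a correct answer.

map_mul(-5) | sort_desc | map_neg

Check, running the answer program on each example:
  [7, 4, -43] -> [-35, -20, 215] -> [215, -20, -35] -> [-215, 20, 35]
  [28, 30, -6, -13, 44, 22, -11, -46] -> [-140, -150, 30, 65, -220, -110, 55, 230] -> [230, 65, 55, 30, -110, -140, -150, -220] -> [-230, -65, -55, -30, 110, 140, 150, 220]
  [37, 11, 12, 45, -42, 28, 13, 19, 30] -> [-185, -55, -60, -225, 210, -140, -65, -95, -150] -> [210, -55, -60, -65, -95, -140, -150, -185, -225] -> [-210, 55, 60, 65, 95, 140, 150, 185, 225]
  [-20, -15, 3, 9, -29, -43] -> [100, 75, -15, -45, 145, 215] -> [215, 145, 100, 75, -15, -45] -> [-215, -145, -100, -75, 15, 45]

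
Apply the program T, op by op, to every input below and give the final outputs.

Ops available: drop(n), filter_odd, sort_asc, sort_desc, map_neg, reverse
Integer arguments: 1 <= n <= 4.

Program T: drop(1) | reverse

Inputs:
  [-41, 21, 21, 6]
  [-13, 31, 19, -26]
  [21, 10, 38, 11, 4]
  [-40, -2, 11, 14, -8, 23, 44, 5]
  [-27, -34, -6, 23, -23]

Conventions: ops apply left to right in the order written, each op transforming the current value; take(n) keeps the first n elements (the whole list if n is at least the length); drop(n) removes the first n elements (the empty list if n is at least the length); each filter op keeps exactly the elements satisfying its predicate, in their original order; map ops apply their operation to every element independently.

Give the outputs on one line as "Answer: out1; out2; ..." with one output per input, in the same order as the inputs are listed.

[6, 21, 21]; [-26, 19, 31]; [4, 11, 38, 10]; [5, 44, 23, -8, 14, 11, -2]; [-23, 23, -6, -34]

Execution, op by op:
  [-41, 21, 21, 6] -> [21, 21, 6] -> [6, 21, 21]
  [-13, 31, 19, -26] -> [31, 19, -26] -> [-26, 19, 31]
  [21, 10, 38, 11, 4] -> [10, 38, 11, 4] -> [4, 11, 38, 10]
  [-40, -2, 11, 14, -8, 23, 44, 5] -> [-2, 11, 14, -8, 23, 44, 5] -> [5, 44, 23, -8, 14, 11, -2]
  [-27, -34, -6, 23, -23] -> [-34, -6, 23, -23] -> [-23, 23, -6, -34]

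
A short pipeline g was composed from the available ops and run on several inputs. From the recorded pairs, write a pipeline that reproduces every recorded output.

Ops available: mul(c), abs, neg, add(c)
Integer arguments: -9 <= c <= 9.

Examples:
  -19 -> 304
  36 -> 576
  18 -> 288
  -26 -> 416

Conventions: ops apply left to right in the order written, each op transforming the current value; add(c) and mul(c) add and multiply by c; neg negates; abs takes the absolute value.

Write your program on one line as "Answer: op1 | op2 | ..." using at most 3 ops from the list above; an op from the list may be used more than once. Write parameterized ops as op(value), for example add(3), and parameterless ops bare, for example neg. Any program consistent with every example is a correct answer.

mul(-4) | abs | mul(4)

Check, running the answer program on each example:
  -19 -> 76 -> 76 -> 304
  36 -> -144 -> 144 -> 576
  18 -> -72 -> 72 -> 288
  -26 -> 104 -> 104 -> 416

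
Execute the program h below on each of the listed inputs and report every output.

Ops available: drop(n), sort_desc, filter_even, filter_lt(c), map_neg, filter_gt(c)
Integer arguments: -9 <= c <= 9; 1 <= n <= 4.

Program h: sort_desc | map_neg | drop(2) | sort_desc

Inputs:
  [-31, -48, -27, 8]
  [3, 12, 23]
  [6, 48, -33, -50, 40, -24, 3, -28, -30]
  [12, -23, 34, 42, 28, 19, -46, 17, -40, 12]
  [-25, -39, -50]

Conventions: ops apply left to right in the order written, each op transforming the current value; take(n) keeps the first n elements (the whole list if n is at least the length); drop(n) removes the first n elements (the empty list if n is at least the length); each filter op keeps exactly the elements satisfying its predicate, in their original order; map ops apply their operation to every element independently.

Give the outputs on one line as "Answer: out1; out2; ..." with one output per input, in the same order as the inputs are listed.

[48, 31]; [-3]; [50, 33, 30, 28, 24, -3, -6]; [46, 40, 23, -12, -12, -17, -19, -28]; [50]

Execution, op by op:
  [-31, -48, -27, 8] -> [8, -27, -31, -48] -> [-8, 27, 31, 48] -> [31, 48] -> [48, 31]
  [3, 12, 23] -> [23, 12, 3] -> [-23, -12, -3] -> [-3] -> [-3]
  [6, 48, -33, -50, 40, -24, 3, -28, -30] -> [48, 40, 6, 3, -24, -28, -30, -33, -50] -> [-48, -40, -6, -3, 24, 28, 30, 33, 50] -> [-6, -3, 24, 28, 30, 33, 50] -> [50, 33, 30, 28, 24, -3, -6]
  [12, -23, 34, 42, 28, 19, -46, 17, -40, 12] -> [42, 34, 28, 19, 17, 12, 12, -23, -40, -46] -> [-42, -34, -28, -19, -17, -12, -12, 23, 40, 46] -> [-28, -19, -17, -12, -12, 23, 40, 46] -> [46, 40, 23, -12, -12, -17, -19, -28]
  [-25, -39, -50] -> [-25, -39, -50] -> [25, 39, 50] -> [50] -> [50]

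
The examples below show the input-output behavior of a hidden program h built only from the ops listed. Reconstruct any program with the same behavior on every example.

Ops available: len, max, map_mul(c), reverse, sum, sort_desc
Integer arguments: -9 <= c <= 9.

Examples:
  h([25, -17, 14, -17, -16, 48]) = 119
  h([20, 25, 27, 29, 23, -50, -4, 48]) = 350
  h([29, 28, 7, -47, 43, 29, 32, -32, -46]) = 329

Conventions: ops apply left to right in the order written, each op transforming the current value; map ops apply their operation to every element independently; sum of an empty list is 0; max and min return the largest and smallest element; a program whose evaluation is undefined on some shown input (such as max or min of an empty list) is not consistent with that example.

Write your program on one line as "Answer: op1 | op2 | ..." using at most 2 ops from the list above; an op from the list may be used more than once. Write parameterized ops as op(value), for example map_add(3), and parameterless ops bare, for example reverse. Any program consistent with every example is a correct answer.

map_mul(-7) | max

Check, running the answer program on each example:
  [25, -17, 14, -17, -16, 48] -> [-175, 119, -98, 119, 112, -336] -> 119
  [20, 25, 27, 29, 23, -50, -4, 48] -> [-140, -175, -189, -203, -161, 350, 28, -336] -> 350
  [29, 28, 7, -47, 43, 29, 32, -32, -46] -> [-203, -196, -49, 329, -301, -203, -224, 224, 322] -> 329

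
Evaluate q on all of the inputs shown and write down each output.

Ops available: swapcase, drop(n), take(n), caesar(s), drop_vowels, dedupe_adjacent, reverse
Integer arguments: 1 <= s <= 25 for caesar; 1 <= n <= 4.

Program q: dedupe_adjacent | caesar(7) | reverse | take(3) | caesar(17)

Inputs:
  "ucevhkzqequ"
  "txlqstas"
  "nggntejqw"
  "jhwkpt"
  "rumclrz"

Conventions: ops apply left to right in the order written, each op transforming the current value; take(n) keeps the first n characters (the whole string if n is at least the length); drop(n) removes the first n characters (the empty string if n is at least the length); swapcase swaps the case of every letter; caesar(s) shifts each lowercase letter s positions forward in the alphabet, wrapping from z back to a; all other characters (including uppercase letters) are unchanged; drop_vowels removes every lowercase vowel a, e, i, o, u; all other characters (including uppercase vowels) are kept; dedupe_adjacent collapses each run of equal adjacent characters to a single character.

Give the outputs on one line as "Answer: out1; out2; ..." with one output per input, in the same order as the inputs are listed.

"soc"; "qyr"; "uoh"; "rni"; "xpj"

Execution, op by op:
  "ucevhkzqequ" -> "ucevhkzqequ" -> "bjlcorgxlxb" -> "bxlxgrocljb" -> "bxl" -> "soc"
  "txlqstas" -> "txlqstas" -> "aesxzahz" -> "zhazxsea" -> "zha" -> "qyr"
  "nggntejqw" -> "ngntejqw" -> "unualqxd" -> "dxqlaunu" -> "dxq" -> "uoh"
  "jhwkpt" -> "jhwkpt" -> "qodrwa" -> "awrdoq" -> "awr" -> "rni"
  "rumclrz" -> "rumclrz" -> "ybtjsyg" -> "gysjtby" -> "gys" -> "xpj"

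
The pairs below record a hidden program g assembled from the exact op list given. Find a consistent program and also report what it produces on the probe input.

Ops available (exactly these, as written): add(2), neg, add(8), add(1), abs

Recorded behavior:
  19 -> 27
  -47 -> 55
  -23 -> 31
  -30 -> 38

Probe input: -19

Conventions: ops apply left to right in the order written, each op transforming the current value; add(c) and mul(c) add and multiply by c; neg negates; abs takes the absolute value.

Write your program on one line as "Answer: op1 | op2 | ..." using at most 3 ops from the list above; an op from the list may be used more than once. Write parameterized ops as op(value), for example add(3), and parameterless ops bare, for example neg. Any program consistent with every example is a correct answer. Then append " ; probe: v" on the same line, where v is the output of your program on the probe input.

abs | add(8) ; probe: 27

Check, running the answer program on each example:
  19 -> 19 -> 27
  -47 -> 47 -> 55
  -23 -> 23 -> 31
  -30 -> 30 -> 38
  probe: -19 -> 19 -> 27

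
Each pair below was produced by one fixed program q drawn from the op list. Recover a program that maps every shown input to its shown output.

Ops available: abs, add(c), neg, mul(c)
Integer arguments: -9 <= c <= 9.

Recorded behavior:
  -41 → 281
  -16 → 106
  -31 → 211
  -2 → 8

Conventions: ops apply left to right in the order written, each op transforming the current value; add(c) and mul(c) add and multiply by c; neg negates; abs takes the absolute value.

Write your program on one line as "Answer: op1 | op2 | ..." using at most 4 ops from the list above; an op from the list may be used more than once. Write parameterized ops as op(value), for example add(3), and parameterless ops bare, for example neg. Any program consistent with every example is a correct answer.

mul(-7) | add(2) | add(-8)

Check, running the answer program on each example:
  -41 -> 287 -> 289 -> 281
  -16 -> 112 -> 114 -> 106
  -31 -> 217 -> 219 -> 211
  -2 -> 14 -> 16 -> 8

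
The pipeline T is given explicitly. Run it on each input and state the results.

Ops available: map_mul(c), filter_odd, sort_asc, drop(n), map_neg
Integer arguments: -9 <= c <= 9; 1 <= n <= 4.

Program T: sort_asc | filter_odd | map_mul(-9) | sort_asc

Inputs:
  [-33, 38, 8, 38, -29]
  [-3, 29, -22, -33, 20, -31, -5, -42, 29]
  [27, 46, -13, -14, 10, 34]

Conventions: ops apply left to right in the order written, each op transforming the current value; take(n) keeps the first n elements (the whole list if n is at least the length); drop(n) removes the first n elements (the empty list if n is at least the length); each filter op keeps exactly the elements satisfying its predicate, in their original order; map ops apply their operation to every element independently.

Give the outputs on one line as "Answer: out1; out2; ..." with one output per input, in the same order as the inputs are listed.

Execution, op by op:
  [-33, 38, 8, 38, -29] -> [-33, -29, 8, 38, 38] -> [-33, -29] -> [297, 261] -> [261, 297]
  [-3, 29, -22, -33, 20, -31, -5, -42, 29] -> [-42, -33, -31, -22, -5, -3, 20, 29, 29] -> [-33, -31, -5, -3, 29, 29] -> [297, 279, 45, 27, -261, -261] -> [-261, -261, 27, 45, 279, 297]
  [27, 46, -13, -14, 10, 34] -> [-14, -13, 10, 27, 34, 46] -> [-13, 27] -> [117, -243] -> [-243, 117]

[261, 297]; [-261, -261, 27, 45, 279, 297]; [-243, 117]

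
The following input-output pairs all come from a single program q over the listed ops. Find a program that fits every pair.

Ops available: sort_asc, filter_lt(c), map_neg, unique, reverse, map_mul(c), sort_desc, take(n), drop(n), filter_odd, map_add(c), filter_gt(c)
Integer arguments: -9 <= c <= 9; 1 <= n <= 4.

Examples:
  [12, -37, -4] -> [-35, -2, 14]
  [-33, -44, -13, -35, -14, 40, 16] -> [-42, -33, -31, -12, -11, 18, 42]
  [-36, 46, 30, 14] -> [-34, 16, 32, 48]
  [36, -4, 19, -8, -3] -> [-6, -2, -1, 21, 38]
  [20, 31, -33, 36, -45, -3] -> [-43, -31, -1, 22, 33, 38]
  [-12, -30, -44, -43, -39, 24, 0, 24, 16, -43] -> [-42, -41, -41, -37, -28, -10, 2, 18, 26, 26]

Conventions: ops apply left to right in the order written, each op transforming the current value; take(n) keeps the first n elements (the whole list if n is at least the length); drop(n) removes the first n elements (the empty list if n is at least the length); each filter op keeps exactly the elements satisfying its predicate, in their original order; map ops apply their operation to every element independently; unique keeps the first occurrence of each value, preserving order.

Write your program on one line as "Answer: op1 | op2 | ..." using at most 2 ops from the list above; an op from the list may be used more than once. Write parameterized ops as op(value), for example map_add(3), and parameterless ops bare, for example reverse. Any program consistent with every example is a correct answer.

map_add(2) | sort_asc

Check, running the answer program on each example:
  [12, -37, -4] -> [14, -35, -2] -> [-35, -2, 14]
  [-33, -44, -13, -35, -14, 40, 16] -> [-31, -42, -11, -33, -12, 42, 18] -> [-42, -33, -31, -12, -11, 18, 42]
  [-36, 46, 30, 14] -> [-34, 48, 32, 16] -> [-34, 16, 32, 48]
  [36, -4, 19, -8, -3] -> [38, -2, 21, -6, -1] -> [-6, -2, -1, 21, 38]
  [20, 31, -33, 36, -45, -3] -> [22, 33, -31, 38, -43, -1] -> [-43, -31, -1, 22, 33, 38]
  [-12, -30, -44, -43, -39, 24, 0, 24, 16, -43] -> [-10, -28, -42, -41, -37, 26, 2, 26, 18, -41] -> [-42, -41, -41, -37, -28, -10, 2, 18, 26, 26]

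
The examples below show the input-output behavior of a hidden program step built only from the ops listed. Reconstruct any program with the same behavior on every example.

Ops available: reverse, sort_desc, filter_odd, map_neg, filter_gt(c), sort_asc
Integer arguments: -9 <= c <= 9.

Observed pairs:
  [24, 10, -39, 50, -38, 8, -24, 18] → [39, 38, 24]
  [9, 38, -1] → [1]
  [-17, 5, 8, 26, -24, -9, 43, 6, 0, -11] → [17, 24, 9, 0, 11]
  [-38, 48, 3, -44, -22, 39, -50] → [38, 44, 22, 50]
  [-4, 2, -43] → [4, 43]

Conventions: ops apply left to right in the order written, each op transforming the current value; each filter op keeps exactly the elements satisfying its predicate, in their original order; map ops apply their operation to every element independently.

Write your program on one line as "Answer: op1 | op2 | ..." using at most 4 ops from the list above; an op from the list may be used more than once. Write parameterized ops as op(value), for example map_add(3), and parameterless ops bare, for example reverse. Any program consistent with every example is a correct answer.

map_neg | filter_gt(-5) | filter_gt(-1)

Check, running the answer program on each example:
  [24, 10, -39, 50, -38, 8, -24, 18] -> [-24, -10, 39, -50, 38, -8, 24, -18] -> [39, 38, 24] -> [39, 38, 24]
  [9, 38, -1] -> [-9, -38, 1] -> [1] -> [1]
  [-17, 5, 8, 26, -24, -9, 43, 6, 0, -11] -> [17, -5, -8, -26, 24, 9, -43, -6, 0, 11] -> [17, 24, 9, 0, 11] -> [17, 24, 9, 0, 11]
  [-38, 48, 3, -44, -22, 39, -50] -> [38, -48, -3, 44, 22, -39, 50] -> [38, -3, 44, 22, 50] -> [38, 44, 22, 50]
  [-4, 2, -43] -> [4, -2, 43] -> [4, -2, 43] -> [4, 43]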